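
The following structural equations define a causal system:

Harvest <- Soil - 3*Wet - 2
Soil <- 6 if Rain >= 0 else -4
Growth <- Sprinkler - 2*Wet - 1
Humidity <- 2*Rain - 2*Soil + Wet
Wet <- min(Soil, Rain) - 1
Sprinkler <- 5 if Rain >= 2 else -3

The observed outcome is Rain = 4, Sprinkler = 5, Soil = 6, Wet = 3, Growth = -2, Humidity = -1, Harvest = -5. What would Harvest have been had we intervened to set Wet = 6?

The intervention breaks the incoming arrows to Wet: Wet <- min(Soil, Rain) - 1 no longer applies, and Wet = 6.
Soil = 6 if Rain >= 0 else -4  [with Rain=4]  = 6
Harvest = Soil - 3*Wet - 2  [with Soil=6, Wet=6]  = -14

-14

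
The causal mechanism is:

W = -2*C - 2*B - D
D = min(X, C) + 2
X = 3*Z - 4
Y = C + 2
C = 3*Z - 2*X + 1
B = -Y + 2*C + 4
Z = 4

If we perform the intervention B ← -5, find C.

do(B=-5) replaces the equation B = -Y + 2*C + 4 with the constant B = -5.
C is not downstream of the intervention, so its value is determined by the original equations.
X = 3*Z - 4  [with Z=4]  = 8
C = 3*Z - 2*X + 1  [with Z=4, X=8]  = -3

-3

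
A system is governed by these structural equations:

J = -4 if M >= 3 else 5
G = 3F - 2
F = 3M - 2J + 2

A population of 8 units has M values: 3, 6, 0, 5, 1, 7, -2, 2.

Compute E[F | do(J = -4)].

Every unit gets J=-4 under the intervention. F values become 19, 28, 10, 25, 13, 31, 4, 16; E[F|do(J=-4)] = 18.25.

18.25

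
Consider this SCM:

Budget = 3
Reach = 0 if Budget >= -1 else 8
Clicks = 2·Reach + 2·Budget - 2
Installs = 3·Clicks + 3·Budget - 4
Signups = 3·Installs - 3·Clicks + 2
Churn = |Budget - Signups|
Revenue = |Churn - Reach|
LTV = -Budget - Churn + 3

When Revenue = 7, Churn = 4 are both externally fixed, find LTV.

-4

Under do(Revenue = 7, Churn = 4), each intervened variable's structural equation is replaced by its fixed value.
LTV = -Budget - Churn + 3  [with Budget=3, Churn=4]  = -4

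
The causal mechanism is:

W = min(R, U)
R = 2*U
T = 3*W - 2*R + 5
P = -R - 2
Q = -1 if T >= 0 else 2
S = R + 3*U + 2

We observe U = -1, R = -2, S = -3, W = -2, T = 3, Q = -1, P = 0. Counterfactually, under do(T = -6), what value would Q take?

The intervention breaks the incoming arrows to T: T = 3*W - 2*R + 5 no longer applies, and T = -6.
Q = -1 if T >= 0 else 2  [with T=-6]  = 2

2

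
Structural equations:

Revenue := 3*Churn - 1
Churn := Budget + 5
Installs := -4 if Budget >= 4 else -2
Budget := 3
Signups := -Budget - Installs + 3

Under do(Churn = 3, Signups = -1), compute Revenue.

The joint intervention fixes Churn = 3, Signups = -1, removing each variable's own equation.
Revenue = 3*Churn - 1  [with Churn=3]  = 8

8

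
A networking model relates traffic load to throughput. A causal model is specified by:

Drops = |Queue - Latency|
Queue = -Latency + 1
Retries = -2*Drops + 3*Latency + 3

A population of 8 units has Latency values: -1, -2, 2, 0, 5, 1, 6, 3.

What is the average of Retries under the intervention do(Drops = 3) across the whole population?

2.25

Under do(Drops=3), Drops's equation is replaced by Drops=3 for every unit. Per-unit Retries: -6, -9, 3, -3, 12, 0, 15, 6. Mean = 2.25.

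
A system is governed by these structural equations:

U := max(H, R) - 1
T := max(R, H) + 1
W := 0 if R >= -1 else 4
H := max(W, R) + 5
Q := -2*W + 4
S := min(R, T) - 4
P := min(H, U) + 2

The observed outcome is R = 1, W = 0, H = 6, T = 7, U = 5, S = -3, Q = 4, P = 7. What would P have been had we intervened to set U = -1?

1

do(U=-1) replaces the equation U := max(H, R) - 1 with the constant U = -1.
W = 0 if R >= -1 else 4  [with R=1]  = 0
H = max(W, R) + 5  [with W=0, R=1]  = 6
P = min(H, U) + 2  [with H=6, U=-1]  = 1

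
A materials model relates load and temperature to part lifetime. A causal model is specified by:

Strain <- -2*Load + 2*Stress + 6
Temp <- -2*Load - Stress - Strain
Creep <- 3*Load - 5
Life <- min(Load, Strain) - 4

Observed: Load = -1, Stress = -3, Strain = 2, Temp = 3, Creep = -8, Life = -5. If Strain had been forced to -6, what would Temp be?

The intervention breaks the incoming arrows to Strain: Strain <- -2*Load + 2*Stress + 6 no longer applies, and Strain = -6.
Temp = -2*Load - Stress - Strain  [with Load=-1, Stress=-3, Strain=-6]  = 11

11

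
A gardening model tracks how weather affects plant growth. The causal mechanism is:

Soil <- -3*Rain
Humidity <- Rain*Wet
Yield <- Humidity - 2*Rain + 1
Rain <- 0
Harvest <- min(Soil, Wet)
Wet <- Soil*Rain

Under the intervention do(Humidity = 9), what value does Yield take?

Intervening sets Humidity = 9 and removes its equation (Humidity <- Rain*Wet).
Yield = Humidity - 2*Rain + 1  [with Humidity=9, Rain=0]  = 10

10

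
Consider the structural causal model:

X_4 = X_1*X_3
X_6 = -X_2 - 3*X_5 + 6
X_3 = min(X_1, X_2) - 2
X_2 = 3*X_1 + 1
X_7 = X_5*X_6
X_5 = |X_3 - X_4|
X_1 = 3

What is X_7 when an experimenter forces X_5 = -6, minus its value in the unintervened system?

Under do(X_5=-6), the mechanism X_5 = |X_3 - X_4| is discarded; X_5 is fixed at -6.
X_2 = 3*X_1 + 1  [with X_1=3]  = 10
X_6 = -X_2 - 3*X_5 + 6  [with X_2=10, X_5=-6]  = 14
X_7 = X_5*X_6  [with X_5=-6, X_6=14]  = -84
Without intervention: X_2 = 3*X_1 + 1  [with X_1=3]  = 10; X_3 = min(X_1, X_2) - 2  [with X_1=3, X_2=10]  = 1; X_4 = X_1*X_3  [with X_1=3, X_3=1]  = 3; X_5 = |X_3 - X_4|  [with X_3=1, X_4=3]  = 2; X_6 = -X_2 - 3*X_5 + 6  [with X_2=10, X_5=2]  = -10; X_7 = X_5*X_6  [with X_5=2, X_6=-10]  = -20.
Change = -84 − (-20) = -64.

-64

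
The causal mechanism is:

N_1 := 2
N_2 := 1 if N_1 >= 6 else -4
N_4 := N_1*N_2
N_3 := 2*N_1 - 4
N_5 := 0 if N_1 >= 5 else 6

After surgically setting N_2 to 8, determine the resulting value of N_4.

16

Under do(N_2=8), the mechanism N_2 := 1 if N_1 >= 6 else -4 is discarded; N_2 is fixed at 8.
N_4 = N_1*N_2  [with N_1=2, N_2=8]  = 16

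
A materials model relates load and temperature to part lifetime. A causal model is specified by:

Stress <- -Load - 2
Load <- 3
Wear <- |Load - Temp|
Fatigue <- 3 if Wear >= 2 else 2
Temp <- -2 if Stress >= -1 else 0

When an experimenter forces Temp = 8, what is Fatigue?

3

do(Temp=8) replaces the equation Temp <- -2 if Stress >= -1 else 0 with the constant Temp = 8.
Wear = |Load - Temp|  [with Load=3, Temp=8]  = 5
Fatigue = 3 if Wear >= 2 else 2  [with Wear=5]  = 3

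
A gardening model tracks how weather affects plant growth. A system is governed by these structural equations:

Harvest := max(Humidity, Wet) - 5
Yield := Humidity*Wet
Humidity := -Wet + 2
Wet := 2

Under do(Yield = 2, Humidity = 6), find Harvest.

1

The joint intervention fixes Yield = 2, Humidity = 6, removing each variable's own equation.
Harvest = max(Humidity, Wet) - 5  [with Humidity=6, Wet=2]  = 1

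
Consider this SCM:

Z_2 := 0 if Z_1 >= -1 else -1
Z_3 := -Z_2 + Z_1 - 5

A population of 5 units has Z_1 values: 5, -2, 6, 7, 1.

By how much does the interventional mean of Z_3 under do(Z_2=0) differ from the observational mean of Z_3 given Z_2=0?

The intervention sets Z_2=0 in all 5 units regardless of Z_1. Recomputing Z_3 per unit gives 0, -7, 1, 2, -4; average -1.6.
Observing Z_2=0 restricts to units where Z_2's equation naturally yields 0: Z_1 ∈ {5, 6, 7, 1}. In that subpopulation Z_3 = 0, 1, 2, -4, mean -0.25.
Difference = -1.6 − (-0.25) = -1.35.

-1.35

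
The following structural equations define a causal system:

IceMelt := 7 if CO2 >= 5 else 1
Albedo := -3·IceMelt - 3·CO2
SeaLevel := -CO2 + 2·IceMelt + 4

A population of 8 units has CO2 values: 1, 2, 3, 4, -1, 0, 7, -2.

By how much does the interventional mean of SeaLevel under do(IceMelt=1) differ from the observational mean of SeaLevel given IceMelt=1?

The intervention sets IceMelt=1 in all 8 units regardless of CO2. Recomputing SeaLevel per unit gives 5, 4, 3, 2, 7, 6, -1, 8; average 4.25.
Observing IceMelt=1 restricts to units where IceMelt's equation naturally yields 1: CO2 ∈ {1, 2, 3, 4, -1, 0, -2}. In that subpopulation SeaLevel = 5, 4, 3, 2, 7, 6, 8, mean 5.
Difference = 4.25 − 5 = -0.75.

-0.75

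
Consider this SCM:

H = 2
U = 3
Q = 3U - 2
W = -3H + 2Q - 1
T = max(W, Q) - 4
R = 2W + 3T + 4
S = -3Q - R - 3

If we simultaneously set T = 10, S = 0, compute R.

48

Under do(T = 10, S = 0), each intervened variable's structural equation is replaced by its fixed value.
Q = 3U - 2  [with U=3]  = 7
W = -3H + 2Q - 1  [with H=2, Q=7]  = 7
R = 2W + 3T + 4  [with W=7, T=10]  = 48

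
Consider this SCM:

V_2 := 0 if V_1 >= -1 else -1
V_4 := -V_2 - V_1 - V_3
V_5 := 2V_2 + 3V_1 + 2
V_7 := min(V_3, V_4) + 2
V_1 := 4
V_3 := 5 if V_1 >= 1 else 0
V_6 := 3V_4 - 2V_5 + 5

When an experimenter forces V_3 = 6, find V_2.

0

Under do(V_3=6), the mechanism V_3 := 5 if V_1 >= 1 else 0 is discarded; V_3 is fixed at 6.
Since V_2 is not a descendant of the intervened variable, it is unaffected.
V_2 = 0 if V_1 >= -1 else -1  [with V_1=4]  = 0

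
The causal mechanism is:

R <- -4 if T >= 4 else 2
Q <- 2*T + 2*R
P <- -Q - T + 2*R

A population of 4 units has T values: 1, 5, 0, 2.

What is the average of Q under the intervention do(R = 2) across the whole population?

do(R=2) breaks R's dependence on T. With R=2 fixed, Q across the units is 6, 14, 4, 8, mean 8.

8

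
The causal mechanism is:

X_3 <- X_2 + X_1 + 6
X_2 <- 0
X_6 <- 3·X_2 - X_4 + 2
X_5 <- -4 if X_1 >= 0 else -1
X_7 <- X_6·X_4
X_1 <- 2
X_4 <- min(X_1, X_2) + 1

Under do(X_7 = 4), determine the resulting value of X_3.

8

Intervening sets X_7 = 4 and removes its equation (X_7 <- X_6·X_4).
X_3 is not downstream of the intervention, so its value is determined by the original equations.
X_3 = X_2 + X_1 + 6  [with X_2=0, X_1=2]  = 8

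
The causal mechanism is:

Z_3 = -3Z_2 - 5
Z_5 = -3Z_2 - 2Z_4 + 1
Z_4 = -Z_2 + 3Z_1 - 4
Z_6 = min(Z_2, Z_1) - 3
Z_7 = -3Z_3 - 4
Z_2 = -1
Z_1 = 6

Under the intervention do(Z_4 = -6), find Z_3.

-2

Under do(Z_4=-6), the mechanism Z_4 = -Z_2 + 3Z_1 - 4 is discarded; Z_4 is fixed at -6.
Since Z_3 is not a descendant of the intervened variable, it is unaffected.
Z_3 = -3Z_2 - 5  [with Z_2=-1]  = -2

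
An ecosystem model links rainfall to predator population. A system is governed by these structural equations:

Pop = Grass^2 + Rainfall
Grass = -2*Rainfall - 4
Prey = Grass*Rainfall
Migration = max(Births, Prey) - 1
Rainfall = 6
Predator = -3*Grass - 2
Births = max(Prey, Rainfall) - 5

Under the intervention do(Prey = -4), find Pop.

The intervention breaks the incoming arrows to Prey: Prey = Grass*Rainfall no longer applies, and Prey = -4.
Pop is not downstream of the intervention, so its value is determined by the original equations.
Grass = -2*Rainfall - 4  [with Rainfall=6]  = -16
Pop = Grass^2 + Rainfall  [with Grass=-16, Rainfall=6]  = 262

262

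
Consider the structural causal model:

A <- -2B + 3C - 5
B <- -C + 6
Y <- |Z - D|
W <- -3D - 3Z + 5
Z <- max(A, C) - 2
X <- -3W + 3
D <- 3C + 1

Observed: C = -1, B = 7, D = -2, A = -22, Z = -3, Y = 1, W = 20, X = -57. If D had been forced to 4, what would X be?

-3

The intervention breaks the incoming arrows to D: D <- 3C + 1 no longer applies, and D = 4.
B = -C + 6  [with C=-1]  = 7
A = -2B + 3C - 5  [with B=7, C=-1]  = -22
Z = max(A, C) - 2  [with A=-22, C=-1]  = -3
W = -3D - 3Z + 5  [with D=4, Z=-3]  = 2
X = -3W + 3  [with W=2]  = -3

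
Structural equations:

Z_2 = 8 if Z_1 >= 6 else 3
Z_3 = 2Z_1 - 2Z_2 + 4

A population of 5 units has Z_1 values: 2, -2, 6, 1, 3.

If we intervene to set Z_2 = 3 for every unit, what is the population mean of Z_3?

Under do(Z_2=3), Z_2's equation is replaced by Z_2=3 for every unit. Per-unit Z_3: 2, -6, 10, 0, 4. Mean = 2.

2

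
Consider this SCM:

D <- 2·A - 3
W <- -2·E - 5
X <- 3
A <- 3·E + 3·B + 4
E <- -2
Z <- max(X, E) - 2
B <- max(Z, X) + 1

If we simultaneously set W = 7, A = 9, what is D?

15

Setting W = 7, A = 9 by intervention discards those variables' equations.
D = 2·A - 3  [with A=9]  = 15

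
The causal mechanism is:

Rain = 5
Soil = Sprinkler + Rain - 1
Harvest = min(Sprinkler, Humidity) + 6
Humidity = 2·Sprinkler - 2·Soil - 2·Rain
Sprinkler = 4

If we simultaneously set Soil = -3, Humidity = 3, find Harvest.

Setting Soil = -3, Humidity = 3 by intervention discards those variables' equations.
Harvest = min(Sprinkler, Humidity) + 6  [with Sprinkler=4, Humidity=3]  = 9

9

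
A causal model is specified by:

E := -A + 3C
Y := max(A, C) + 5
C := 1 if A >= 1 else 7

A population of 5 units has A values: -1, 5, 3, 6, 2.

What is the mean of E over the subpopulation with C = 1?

E[E|C=1] averages over only the 4 units with C=1 (A = 5, 3, 6, 2): E = -2, 0, -3, 1, mean -1.

-1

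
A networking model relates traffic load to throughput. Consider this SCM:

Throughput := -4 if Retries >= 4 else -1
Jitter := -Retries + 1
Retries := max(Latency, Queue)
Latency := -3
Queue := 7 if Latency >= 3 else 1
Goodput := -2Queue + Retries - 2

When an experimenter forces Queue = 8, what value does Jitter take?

-7

Under do(Queue=8), the mechanism Queue := 7 if Latency >= 3 else 1 is discarded; Queue is fixed at 8.
Retries = max(Latency, Queue)  [with Latency=-3, Queue=8]  = 8
Jitter = -Retries + 1  [with Retries=8]  = -7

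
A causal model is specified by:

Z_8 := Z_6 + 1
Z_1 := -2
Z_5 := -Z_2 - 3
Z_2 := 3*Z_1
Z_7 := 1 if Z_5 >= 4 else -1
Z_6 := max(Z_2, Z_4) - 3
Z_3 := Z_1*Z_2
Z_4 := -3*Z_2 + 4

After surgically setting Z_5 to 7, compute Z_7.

1

Under do(Z_5=7), the mechanism Z_5 := -Z_2 - 3 is discarded; Z_5 is fixed at 7.
Z_7 = 1 if Z_5 >= 4 else -1  [with Z_5=7]  = 1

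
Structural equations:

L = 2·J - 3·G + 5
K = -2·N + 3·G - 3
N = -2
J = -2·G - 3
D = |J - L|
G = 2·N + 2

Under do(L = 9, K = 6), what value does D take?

The joint intervention fixes L = 9, K = 6, removing each variable's own equation.
G = 2·N + 2  [with N=-2]  = -2
J = -2·G - 3  [with G=-2]  = 1
D = |J - L|  [with J=1, L=9]  = 8

8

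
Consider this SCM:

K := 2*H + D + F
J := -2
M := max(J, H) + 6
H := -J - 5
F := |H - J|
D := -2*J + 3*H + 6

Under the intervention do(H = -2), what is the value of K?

do(H=-2) replaces the equation H := -J - 5 with the constant H = -2.
F = |H - J|  [with H=-2, J=-2]  = 0
D = -2*J + 3*H + 6  [with J=-2, H=-2]  = 4
K = 2*H + D + F  [with H=-2, D=4, F=0]  = 0

0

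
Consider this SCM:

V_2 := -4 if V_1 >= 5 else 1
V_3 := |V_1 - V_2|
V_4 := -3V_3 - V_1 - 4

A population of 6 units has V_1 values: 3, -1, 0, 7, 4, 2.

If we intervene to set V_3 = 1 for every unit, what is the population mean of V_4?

-9.5

The intervention sets V_3=1 in all 6 units regardless of V_1. Recomputing V_4 per unit gives -10, -6, -7, -14, -11, -9; average -9.5.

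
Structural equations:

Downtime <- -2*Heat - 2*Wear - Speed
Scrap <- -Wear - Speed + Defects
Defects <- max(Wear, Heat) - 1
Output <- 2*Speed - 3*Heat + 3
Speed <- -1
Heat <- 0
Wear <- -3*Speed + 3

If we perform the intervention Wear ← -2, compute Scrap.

do(Wear=-2) replaces the equation Wear <- -3*Speed + 3 with the constant Wear = -2.
Defects = max(Wear, Heat) - 1  [with Wear=-2, Heat=0]  = -1
Scrap = -Wear - Speed + Defects  [with Wear=-2, Speed=-1, Defects=-1]  = 2

2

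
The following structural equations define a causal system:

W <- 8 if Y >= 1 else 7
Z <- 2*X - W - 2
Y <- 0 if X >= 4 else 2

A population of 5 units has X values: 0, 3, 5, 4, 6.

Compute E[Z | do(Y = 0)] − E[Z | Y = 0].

-2.8

do(Y=0) breaks Y's dependence on X. With Y=0 fixed, Z across the units is -9, -3, 1, -1, 3, mean -1.8.
Observing Y=0 restricts to units where Y's equation naturally yields 0: X ∈ {5, 4, 6}. In that subpopulation Z = 1, -1, 3, mean 1.
Difference = -1.8 − 1 = -2.8.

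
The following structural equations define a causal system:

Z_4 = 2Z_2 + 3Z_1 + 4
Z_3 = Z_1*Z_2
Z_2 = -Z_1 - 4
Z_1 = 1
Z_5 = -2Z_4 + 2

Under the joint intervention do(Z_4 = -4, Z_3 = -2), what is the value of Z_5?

10

The joint intervention fixes Z_4 = -4, Z_3 = -2, removing each variable's own equation.
Z_5 = -2Z_4 + 2  [with Z_4=-4]  = 10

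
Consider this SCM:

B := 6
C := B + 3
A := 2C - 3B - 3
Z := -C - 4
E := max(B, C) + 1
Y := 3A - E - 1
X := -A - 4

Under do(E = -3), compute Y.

-7

The intervention breaks the incoming arrows to E: E := max(B, C) + 1 no longer applies, and E = -3.
C = B + 3  [with B=6]  = 9
A = 2C - 3B - 3  [with C=9, B=6]  = -3
Y = 3A - E - 1  [with A=-3, E=-3]  = -7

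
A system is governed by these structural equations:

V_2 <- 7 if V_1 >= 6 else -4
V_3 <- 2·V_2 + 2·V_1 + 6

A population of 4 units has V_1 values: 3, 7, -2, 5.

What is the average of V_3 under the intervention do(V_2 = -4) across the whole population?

Under do(V_2=-4), V_2's equation is replaced by V_2=-4 for every unit. Per-unit V_3: 4, 12, -6, 8. Mean = 4.5.

4.5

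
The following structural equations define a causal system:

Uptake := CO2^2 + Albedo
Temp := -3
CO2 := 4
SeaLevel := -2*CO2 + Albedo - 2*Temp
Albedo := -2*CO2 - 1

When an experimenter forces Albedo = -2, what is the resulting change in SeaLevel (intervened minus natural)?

The intervention breaks the incoming arrows to Albedo: Albedo := -2*CO2 - 1 no longer applies, and Albedo = -2.
SeaLevel = -2*CO2 + Albedo - 2*Temp  [with CO2=4, Albedo=-2, Temp=-3]  = -4
Without intervention: Albedo = -2*CO2 - 1  [with CO2=4]  = -9; SeaLevel = -2*CO2 + Albedo - 2*Temp  [with CO2=4, Albedo=-9, Temp=-3]  = -11.
Change = -4 − (-11) = 7.

7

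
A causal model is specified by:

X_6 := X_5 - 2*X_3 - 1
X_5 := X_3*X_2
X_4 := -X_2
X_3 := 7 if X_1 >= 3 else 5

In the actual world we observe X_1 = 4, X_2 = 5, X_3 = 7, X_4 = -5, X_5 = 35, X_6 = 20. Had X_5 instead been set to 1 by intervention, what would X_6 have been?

-14

The intervention breaks the incoming arrows to X_5: X_5 := X_3*X_2 no longer applies, and X_5 = 1.
X_3 = 7 if X_1 >= 3 else 5  [with X_1=4]  = 7
X_6 = X_5 - 2*X_3 - 1  [with X_5=1, X_3=7]  = -14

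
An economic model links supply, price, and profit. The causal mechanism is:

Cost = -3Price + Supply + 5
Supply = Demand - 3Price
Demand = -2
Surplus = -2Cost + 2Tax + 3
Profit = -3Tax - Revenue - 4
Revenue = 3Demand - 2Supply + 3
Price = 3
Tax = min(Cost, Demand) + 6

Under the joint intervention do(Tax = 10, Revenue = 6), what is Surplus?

Under do(Tax = 10, Revenue = 6), each intervened variable's structural equation is replaced by its fixed value.
Supply = Demand - 3Price  [with Demand=-2, Price=3]  = -11
Cost = -3Price + Supply + 5  [with Price=3, Supply=-11]  = -15
Surplus = -2Cost + 2Tax + 3  [with Cost=-15, Tax=10]  = 53

53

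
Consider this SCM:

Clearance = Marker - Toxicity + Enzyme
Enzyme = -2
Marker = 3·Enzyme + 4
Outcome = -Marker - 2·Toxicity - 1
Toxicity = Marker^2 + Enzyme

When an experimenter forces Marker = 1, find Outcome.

0

do(Marker=1) replaces the equation Marker = 3·Enzyme + 4 with the constant Marker = 1.
Toxicity = Marker^2 + Enzyme  [with Marker=1, Enzyme=-2]  = -1
Outcome = -Marker - 2·Toxicity - 1  [with Marker=1, Toxicity=-1]  = 0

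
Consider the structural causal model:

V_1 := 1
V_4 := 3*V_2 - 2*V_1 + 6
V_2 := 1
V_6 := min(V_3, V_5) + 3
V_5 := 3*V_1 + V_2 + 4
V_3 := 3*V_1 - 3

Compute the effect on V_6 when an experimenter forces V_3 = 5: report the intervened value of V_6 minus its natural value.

5

The intervention breaks the incoming arrows to V_3: V_3 := 3*V_1 - 3 no longer applies, and V_3 = 5.
V_5 = 3*V_1 + V_2 + 4  [with V_1=1, V_2=1]  = 8
V_6 = min(V_3, V_5) + 3  [with V_3=5, V_5=8]  = 8
Without intervention: V_3 = 3*V_1 - 3  [with V_1=1]  = 0; V_5 = 3*V_1 + V_2 + 4  [with V_1=1, V_2=1]  = 8; V_6 = min(V_3, V_5) + 3  [with V_3=0, V_5=8]  = 3.
Change = 8 − 3 = 5.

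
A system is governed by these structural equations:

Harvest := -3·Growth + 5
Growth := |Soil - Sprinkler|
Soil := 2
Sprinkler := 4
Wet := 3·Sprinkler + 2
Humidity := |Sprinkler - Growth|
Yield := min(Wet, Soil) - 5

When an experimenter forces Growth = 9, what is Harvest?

The intervention breaks the incoming arrows to Growth: Growth := |Soil - Sprinkler| no longer applies, and Growth = 9.
Harvest = -3·Growth + 5  [with Growth=9]  = -22

-22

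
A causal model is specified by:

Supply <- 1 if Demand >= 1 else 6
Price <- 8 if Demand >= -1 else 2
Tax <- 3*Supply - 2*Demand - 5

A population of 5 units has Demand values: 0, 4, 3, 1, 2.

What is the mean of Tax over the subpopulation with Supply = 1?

Conditioning on Supply=1 selects the 4 unit(s) with Demand ∈ {4, 3, 1, 2}. Their Tax values: -10, -8, -4, -6. Mean = -7.

-7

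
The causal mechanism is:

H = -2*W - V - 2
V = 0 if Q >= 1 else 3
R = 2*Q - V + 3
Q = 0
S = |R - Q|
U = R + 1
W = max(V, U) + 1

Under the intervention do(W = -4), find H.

3

Intervening sets W = -4 and removes its equation (W = max(V, U) + 1).
V = 0 if Q >= 1 else 3  [with Q=0]  = 3
H = -2*W - V - 2  [with W=-4, V=3]  = 3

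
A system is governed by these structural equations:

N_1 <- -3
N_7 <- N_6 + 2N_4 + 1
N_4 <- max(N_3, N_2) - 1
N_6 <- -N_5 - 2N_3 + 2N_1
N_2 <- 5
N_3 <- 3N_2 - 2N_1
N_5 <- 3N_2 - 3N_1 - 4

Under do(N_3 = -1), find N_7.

The intervention breaks the incoming arrows to N_3: N_3 <- 3N_2 - 2N_1 no longer applies, and N_3 = -1.
N_4 = max(N_3, N_2) - 1  [with N_3=-1, N_2=5]  = 4
N_5 = 3N_2 - 3N_1 - 4  [with N_2=5, N_1=-3]  = 20
N_6 = -N_5 - 2N_3 + 2N_1  [with N_5=20, N_3=-1, N_1=-3]  = -24
N_7 = N_6 + 2N_4 + 1  [with N_6=-24, N_4=4]  = -15

-15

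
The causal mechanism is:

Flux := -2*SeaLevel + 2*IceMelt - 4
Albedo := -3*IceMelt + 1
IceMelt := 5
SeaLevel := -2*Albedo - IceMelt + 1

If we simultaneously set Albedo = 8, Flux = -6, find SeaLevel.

The joint intervention fixes Albedo = 8, Flux = -6, removing each variable's own equation.
SeaLevel = -2*Albedo - IceMelt + 1  [with Albedo=8, IceMelt=5]  = -20

-20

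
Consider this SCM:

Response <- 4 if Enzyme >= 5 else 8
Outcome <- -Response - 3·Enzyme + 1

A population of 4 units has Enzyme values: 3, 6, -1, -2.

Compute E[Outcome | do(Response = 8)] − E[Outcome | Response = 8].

-4.5

Every unit gets Response=8 under the intervention. Outcome values become -16, -25, -4, -1; E[Outcome|do(Response=8)] = -11.5.
Conditioning on Response=8 selects the 3 unit(s) with Enzyme ∈ {3, -1, -2}. Their Outcome values: -16, -4, -1. Mean = -7.
Difference = -11.5 − (-7) = -4.5.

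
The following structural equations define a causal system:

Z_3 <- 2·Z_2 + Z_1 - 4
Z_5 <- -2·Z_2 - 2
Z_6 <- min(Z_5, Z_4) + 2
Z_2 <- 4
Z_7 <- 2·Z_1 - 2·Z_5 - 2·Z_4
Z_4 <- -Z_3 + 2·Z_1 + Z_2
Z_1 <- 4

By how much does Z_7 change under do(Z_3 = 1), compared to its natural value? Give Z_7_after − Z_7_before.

The intervention breaks the incoming arrows to Z_3: Z_3 <- 2·Z_2 + Z_1 - 4 no longer applies, and Z_3 = 1.
Z_4 = -Z_3 + 2·Z_1 + Z_2  [with Z_3=1, Z_1=4, Z_2=4]  = 11
Z_5 = -2·Z_2 - 2  [with Z_2=4]  = -10
Z_7 = 2·Z_1 - 2·Z_5 - 2·Z_4  [with Z_1=4, Z_5=-10, Z_4=11]  = 6
Without intervention: Z_3 = 2·Z_2 + Z_1 - 4  [with Z_2=4, Z_1=4]  = 8; Z_4 = -Z_3 + 2·Z_1 + Z_2  [with Z_3=8, Z_1=4, Z_2=4]  = 4; Z_5 = -2·Z_2 - 2  [with Z_2=4]  = -10; Z_7 = 2·Z_1 - 2·Z_5 - 2·Z_4  [with Z_1=4, Z_5=-10, Z_4=4]  = 20.
Change = 6 − 20 = -14.

-14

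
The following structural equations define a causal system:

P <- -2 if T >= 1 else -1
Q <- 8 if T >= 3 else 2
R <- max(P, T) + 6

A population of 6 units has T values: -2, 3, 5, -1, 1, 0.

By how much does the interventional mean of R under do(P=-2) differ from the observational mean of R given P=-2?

do(P=-2) breaks P's dependence on T. With P=-2 fixed, R across the units is 4, 9, 11, 5, 7, 6, mean 7.
E[R|P=-2] averages over only the 3 units with P=-2 (T = 3, 5, 1): R = 9, 11, 7, mean 9.
Difference = 7 − 9 = -2.

-2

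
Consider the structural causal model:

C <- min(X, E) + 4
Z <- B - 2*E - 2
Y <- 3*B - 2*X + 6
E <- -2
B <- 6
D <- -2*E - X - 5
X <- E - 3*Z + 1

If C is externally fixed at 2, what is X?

-25

do(C=2) replaces the equation C <- min(X, E) + 4 with the constant C = 2.
No directed path runs from C to X, so X keeps its natural value.
Z = B - 2*E - 2  [with B=6, E=-2]  = 8
X = E - 3*Z + 1  [with E=-2, Z=8]  = -25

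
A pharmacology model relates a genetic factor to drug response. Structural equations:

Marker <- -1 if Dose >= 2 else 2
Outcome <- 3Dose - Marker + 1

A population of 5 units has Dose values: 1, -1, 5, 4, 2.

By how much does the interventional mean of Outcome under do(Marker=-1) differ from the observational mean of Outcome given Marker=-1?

-4.4

The intervention sets Marker=-1 in all 5 units regardless of Dose. Recomputing Outcome per unit gives 5, -1, 17, 14, 8; average 8.6.
Conditioning on Marker=-1 selects the 3 unit(s) with Dose ∈ {5, 4, 2}. Their Outcome values: 17, 14, 8. Mean = 13.
Difference = 8.6 − 13 = -4.4.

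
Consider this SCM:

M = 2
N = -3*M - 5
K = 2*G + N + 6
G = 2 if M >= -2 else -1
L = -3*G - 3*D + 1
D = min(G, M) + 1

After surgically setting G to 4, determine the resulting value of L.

-20

Under do(G=4), the mechanism G = 2 if M >= -2 else -1 is discarded; G is fixed at 4.
D = min(G, M) + 1  [with G=4, M=2]  = 3
L = -3*G - 3*D + 1  [with G=4, D=3]  = -20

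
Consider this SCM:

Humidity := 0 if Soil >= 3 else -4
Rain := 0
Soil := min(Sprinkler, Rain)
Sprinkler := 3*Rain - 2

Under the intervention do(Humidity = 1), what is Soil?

Under do(Humidity=1), the mechanism Humidity := 0 if Soil >= 3 else -4 is discarded; Humidity is fixed at 1.
Since Soil is not a descendant of the intervened variable, it is unaffected.
Sprinkler = 3*Rain - 2  [with Rain=0]  = -2
Soil = min(Sprinkler, Rain)  [with Sprinkler=-2, Rain=0]  = -2

-2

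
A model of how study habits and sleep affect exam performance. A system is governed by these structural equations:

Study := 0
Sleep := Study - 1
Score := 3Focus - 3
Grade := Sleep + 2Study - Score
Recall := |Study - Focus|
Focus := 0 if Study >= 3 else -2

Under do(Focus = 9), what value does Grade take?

-25

The intervention breaks the incoming arrows to Focus: Focus := 0 if Study >= 3 else -2 no longer applies, and Focus = 9.
Sleep = Study - 1  [with Study=0]  = -1
Score = 3Focus - 3  [with Focus=9]  = 24
Grade = Sleep + 2Study - Score  [with Sleep=-1, Study=0, Score=24]  = -25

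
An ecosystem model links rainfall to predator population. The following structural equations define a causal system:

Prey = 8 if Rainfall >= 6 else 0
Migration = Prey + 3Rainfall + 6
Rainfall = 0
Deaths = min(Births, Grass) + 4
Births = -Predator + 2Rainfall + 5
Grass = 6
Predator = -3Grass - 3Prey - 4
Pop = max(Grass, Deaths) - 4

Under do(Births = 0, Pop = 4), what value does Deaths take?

The joint intervention fixes Births = 0, Pop = 4, removing each variable's own equation.
Deaths = min(Births, Grass) + 4  [with Births=0, Grass=6]  = 4

4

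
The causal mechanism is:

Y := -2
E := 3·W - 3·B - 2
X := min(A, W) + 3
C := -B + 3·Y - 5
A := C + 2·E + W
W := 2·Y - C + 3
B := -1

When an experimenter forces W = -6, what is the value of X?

The intervention breaks the incoming arrows to W: W := 2·Y - C + 3 no longer applies, and W = -6.
C = -B + 3·Y - 5  [with B=-1, Y=-2]  = -10
E = 3·W - 3·B - 2  [with W=-6, B=-1]  = -17
A = C + 2·E + W  [with C=-10, E=-17, W=-6]  = -50
X = min(A, W) + 3  [with A=-50, W=-6]  = -47

-47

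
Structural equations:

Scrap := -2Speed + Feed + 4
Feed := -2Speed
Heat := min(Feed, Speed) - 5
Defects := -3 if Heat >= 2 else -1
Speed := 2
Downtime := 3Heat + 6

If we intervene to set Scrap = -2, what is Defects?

The intervention breaks the incoming arrows to Scrap: Scrap := -2Speed + Feed + 4 no longer applies, and Scrap = -2.
Since Defects is not a descendant of the intervened variable, it is unaffected.
Feed = -2Speed  [with Speed=2]  = -4
Heat = min(Feed, Speed) - 5  [with Feed=-4, Speed=2]  = -9
Defects = -3 if Heat >= 2 else -1  [with Heat=-9]  = -1

-1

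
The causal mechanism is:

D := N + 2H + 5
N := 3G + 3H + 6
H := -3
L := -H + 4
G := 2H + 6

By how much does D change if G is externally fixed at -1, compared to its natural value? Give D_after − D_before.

-3

Under do(G=-1), the mechanism G := 2H + 6 is discarded; G is fixed at -1.
N = 3G + 3H + 6  [with G=-1, H=-3]  = -6
D = N + 2H + 5  [with N=-6, H=-3]  = -7
Without intervention: G = 2H + 6  [with H=-3]  = 0; N = 3G + 3H + 6  [with G=0, H=-3]  = -3; D = N + 2H + 5  [with N=-3, H=-3]  = -4.
Change = -7 − (-4) = -3.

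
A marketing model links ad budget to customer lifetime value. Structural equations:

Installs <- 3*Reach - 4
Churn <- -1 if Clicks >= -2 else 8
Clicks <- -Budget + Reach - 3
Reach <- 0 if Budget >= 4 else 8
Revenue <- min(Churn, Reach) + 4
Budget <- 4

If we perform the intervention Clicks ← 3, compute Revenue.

The intervention breaks the incoming arrows to Clicks: Clicks <- -Budget + Reach - 3 no longer applies, and Clicks = 3.
Reach = 0 if Budget >= 4 else 8  [with Budget=4]  = 0
Churn = -1 if Clicks >= -2 else 8  [with Clicks=3]  = -1
Revenue = min(Churn, Reach) + 4  [with Churn=-1, Reach=0]  = 3

3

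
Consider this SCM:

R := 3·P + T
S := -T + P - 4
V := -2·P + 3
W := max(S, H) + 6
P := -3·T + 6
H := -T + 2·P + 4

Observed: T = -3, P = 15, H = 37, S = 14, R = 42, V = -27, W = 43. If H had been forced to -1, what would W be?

20

The intervention breaks the incoming arrows to H: H := -T + 2·P + 4 no longer applies, and H = -1.
P = -3·T + 6  [with T=-3]  = 15
S = -T + P - 4  [with T=-3, P=15]  = 14
W = max(S, H) + 6  [with S=14, H=-1]  = 20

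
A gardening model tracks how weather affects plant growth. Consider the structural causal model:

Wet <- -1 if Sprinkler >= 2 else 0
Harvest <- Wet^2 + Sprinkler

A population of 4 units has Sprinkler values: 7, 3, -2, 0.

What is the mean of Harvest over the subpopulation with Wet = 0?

Conditioning on Wet=0 selects the 2 unit(s) with Sprinkler ∈ {-2, 0}. Their Harvest values: -2, 0. Mean = -1.

-1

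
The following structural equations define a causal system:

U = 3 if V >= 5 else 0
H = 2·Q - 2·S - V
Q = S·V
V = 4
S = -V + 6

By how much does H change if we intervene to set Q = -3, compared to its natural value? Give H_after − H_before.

The intervention breaks the incoming arrows to Q: Q = S·V no longer applies, and Q = -3.
S = -V + 6  [with V=4]  = 2
H = 2·Q - 2·S - V  [with Q=-3, S=2, V=4]  = -14
Without intervention: S = -V + 6  [with V=4]  = 2; Q = S·V  [with S=2, V=4]  = 8; H = 2·Q - 2·S - V  [with Q=8, S=2, V=4]  = 8.
Change = -14 − 8 = -22.

-22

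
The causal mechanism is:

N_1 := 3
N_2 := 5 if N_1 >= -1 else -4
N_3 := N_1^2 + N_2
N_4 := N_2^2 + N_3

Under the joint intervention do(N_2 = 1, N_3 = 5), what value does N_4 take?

6

Setting N_2 = 1, N_3 = 5 by intervention discards those variables' equations.
N_4 = N_2^2 + N_3  [with N_2=1, N_3=5]  = 6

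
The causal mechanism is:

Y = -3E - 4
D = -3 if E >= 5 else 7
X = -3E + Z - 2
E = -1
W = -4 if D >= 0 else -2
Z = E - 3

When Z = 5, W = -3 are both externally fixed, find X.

Setting Z = 5, W = -3 by intervention discards those variables' equations.
X = -3E + Z - 2  [with E=-1, Z=5]  = 6

6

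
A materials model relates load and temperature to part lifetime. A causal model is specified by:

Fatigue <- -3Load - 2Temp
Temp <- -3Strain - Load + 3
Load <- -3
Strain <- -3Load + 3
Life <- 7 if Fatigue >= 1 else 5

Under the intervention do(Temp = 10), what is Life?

do(Temp=10) replaces the equation Temp <- -3Strain - Load + 3 with the constant Temp = 10.
Fatigue = -3Load - 2Temp  [with Load=-3, Temp=10]  = -11
Life = 7 if Fatigue >= 1 else 5  [with Fatigue=-11]  = 5

5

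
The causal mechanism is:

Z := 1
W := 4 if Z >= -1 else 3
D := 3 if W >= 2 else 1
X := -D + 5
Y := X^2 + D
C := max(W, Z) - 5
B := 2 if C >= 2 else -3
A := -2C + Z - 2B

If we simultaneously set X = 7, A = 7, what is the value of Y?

52

The joint intervention fixes X = 7, A = 7, removing each variable's own equation.
W = 4 if Z >= -1 else 3  [with Z=1]  = 4
D = 3 if W >= 2 else 1  [with W=4]  = 3
Y = X^2 + D  [with X=7, D=3]  = 52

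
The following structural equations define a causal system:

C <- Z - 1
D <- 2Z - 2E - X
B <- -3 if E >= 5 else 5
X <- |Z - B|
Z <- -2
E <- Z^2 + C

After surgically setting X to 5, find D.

-11

The intervention breaks the incoming arrows to X: X <- |Z - B| no longer applies, and X = 5.
C = Z - 1  [with Z=-2]  = -3
E = Z^2 + C  [with Z=-2, C=-3]  = 1
D = 2Z - 2E - X  [with Z=-2, E=1, X=5]  = -11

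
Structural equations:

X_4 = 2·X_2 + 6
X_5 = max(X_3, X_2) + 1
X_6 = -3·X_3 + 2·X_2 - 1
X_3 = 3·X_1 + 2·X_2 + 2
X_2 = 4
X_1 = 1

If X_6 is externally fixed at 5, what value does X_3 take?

13

do(X_6=5) replaces the equation X_6 = -3·X_3 + 2·X_2 - 1 with the constant X_6 = 5.
X_3 is not downstream of the intervention, so its value is determined by the original equations.
X_3 = 3·X_1 + 2·X_2 + 2  [with X_1=1, X_2=4]  = 13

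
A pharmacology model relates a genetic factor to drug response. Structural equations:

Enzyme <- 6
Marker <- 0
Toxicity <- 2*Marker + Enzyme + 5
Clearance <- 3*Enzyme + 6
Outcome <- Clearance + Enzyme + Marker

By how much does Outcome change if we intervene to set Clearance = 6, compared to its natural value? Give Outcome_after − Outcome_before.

-18

Intervening sets Clearance = 6 and removes its equation (Clearance <- 3*Enzyme + 6).
Outcome = Clearance + Enzyme + Marker  [with Clearance=6, Enzyme=6, Marker=0]  = 12
Without intervention: Clearance = 3*Enzyme + 6  [with Enzyme=6]  = 24; Outcome = Clearance + Enzyme + Marker  [with Clearance=24, Enzyme=6, Marker=0]  = 30.
Change = 12 − 30 = -18.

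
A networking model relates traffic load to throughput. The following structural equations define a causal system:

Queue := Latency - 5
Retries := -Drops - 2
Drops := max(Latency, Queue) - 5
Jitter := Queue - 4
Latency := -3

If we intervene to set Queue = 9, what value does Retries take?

Under do(Queue=9), the mechanism Queue := Latency - 5 is discarded; Queue is fixed at 9.
Drops = max(Latency, Queue) - 5  [with Latency=-3, Queue=9]  = 4
Retries = -Drops - 2  [with Drops=4]  = -6

-6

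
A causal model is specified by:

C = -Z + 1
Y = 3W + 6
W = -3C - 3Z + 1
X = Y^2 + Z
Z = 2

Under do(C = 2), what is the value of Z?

Under do(C=2), the mechanism C = -Z + 1 is discarded; C is fixed at 2.
Z is not downstream of the intervention, so its value is determined by the original equations.

2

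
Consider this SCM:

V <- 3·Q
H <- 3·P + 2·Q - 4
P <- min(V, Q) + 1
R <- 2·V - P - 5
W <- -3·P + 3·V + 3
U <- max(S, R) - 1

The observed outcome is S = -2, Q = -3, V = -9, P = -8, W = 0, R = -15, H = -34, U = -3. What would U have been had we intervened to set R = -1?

Intervening sets R = -1 and removes its equation (R <- 2·V - P - 5).
U = max(S, R) - 1  [with S=-2, R=-1]  = -2

-2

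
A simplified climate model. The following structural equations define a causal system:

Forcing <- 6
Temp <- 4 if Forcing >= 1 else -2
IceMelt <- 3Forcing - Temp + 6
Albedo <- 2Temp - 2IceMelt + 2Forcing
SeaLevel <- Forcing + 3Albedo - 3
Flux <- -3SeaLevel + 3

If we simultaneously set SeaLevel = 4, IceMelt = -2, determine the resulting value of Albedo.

24

Under do(SeaLevel = 4, IceMelt = -2), each intervened variable's structural equation is replaced by its fixed value.
Temp = 4 if Forcing >= 1 else -2  [with Forcing=6]  = 4
Albedo = 2Temp - 2IceMelt + 2Forcing  [with Temp=4, IceMelt=-2, Forcing=6]  = 24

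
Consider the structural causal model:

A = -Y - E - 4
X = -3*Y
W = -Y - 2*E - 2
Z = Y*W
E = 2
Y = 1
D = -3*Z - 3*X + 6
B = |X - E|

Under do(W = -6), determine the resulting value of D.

The intervention breaks the incoming arrows to W: W = -Y - 2*E - 2 no longer applies, and W = -6.
X = -3*Y  [with Y=1]  = -3
Z = Y*W  [with Y=1, W=-6]  = -6
D = -3*Z - 3*X + 6  [with Z=-6, X=-3]  = 33

33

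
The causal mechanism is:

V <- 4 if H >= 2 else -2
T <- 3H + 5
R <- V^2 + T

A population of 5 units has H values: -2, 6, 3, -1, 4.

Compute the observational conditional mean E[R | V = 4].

34

E[R|V=4] averages over only the 3 units with V=4 (H = 6, 3, 4): R = 39, 30, 33, mean 34.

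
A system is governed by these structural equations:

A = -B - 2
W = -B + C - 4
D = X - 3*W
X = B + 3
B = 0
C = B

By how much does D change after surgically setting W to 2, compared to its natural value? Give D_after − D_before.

Intervening sets W = 2 and removes its equation (W = -B + C - 4).
X = B + 3  [with B=0]  = 3
D = X - 3*W  [with X=3, W=2]  = -3
Without intervention: X = B + 3  [with B=0]  = 3; C = B  [with B=0]  = 0; W = -B + C - 4  [with B=0, C=0]  = -4; D = X - 3*W  [with X=3, W=-4]  = 15.
Change = -3 − 15 = -18.

-18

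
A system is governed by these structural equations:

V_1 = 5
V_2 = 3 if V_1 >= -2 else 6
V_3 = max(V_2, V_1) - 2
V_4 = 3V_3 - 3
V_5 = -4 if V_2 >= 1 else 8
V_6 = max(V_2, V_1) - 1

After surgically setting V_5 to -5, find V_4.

6

The intervention breaks the incoming arrows to V_5: V_5 = -4 if V_2 >= 1 else 8 no longer applies, and V_5 = -5.
Since V_4 is not a descendant of the intervened variable, it is unaffected.
V_2 = 3 if V_1 >= -2 else 6  [with V_1=5]  = 3
V_3 = max(V_2, V_1) - 2  [with V_2=3, V_1=5]  = 3
V_4 = 3V_3 - 3  [with V_3=3]  = 6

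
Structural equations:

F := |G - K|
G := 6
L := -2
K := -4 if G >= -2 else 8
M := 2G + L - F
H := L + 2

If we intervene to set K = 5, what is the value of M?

do(K=5) replaces the equation K := -4 if G >= -2 else 8 with the constant K = 5.
F = |G - K|  [with G=6, K=5]  = 1
M = 2G + L - F  [with G=6, L=-2, F=1]  = 9

9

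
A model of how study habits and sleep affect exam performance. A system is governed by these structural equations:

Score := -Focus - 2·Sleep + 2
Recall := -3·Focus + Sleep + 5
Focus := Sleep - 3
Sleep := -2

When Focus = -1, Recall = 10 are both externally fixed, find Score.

7

The joint intervention fixes Focus = -1, Recall = 10, removing each variable's own equation.
Score = -Focus - 2·Sleep + 2  [with Focus=-1, Sleep=-2]  = 7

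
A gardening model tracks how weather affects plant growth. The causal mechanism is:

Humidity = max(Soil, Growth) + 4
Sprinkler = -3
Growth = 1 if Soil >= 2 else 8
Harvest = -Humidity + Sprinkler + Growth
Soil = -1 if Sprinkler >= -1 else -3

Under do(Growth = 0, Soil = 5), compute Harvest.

Setting Growth = 0, Soil = 5 by intervention discards those variables' equations.
Humidity = max(Soil, Growth) + 4  [with Soil=5, Growth=0]  = 9
Harvest = -Humidity + Sprinkler + Growth  [with Humidity=9, Sprinkler=-3, Growth=0]  = -12

-12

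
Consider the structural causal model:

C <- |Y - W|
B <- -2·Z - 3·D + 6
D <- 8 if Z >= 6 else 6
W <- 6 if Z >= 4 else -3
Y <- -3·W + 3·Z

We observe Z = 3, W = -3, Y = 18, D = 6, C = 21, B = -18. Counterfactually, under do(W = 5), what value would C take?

do(W=5) replaces the equation W <- 6 if Z >= 4 else -3 with the constant W = 5.
Y = -3·W + 3·Z  [with W=5, Z=3]  = -6
C = |Y - W|  [with Y=-6, W=5]  = 11

11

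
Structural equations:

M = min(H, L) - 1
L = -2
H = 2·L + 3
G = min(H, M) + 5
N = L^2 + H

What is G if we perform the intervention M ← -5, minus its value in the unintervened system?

do(M=-5) replaces the equation M = min(H, L) - 1 with the constant M = -5.
H = 2·L + 3  [with L=-2]  = -1
G = min(H, M) + 5  [with H=-1, M=-5]  = 0
Without intervention: H = 2·L + 3  [with L=-2]  = -1; M = min(H, L) - 1  [with H=-1, L=-2]  = -3; G = min(H, M) + 5  [with H=-1, M=-3]  = 2.
Change = 0 − 2 = -2.

-2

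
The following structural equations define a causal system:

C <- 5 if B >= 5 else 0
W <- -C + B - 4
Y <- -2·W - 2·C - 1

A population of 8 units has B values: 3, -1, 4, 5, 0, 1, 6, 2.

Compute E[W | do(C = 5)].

-6.5

Under do(C=5), C's equation is replaced by C=5 for every unit. Per-unit W: -6, -10, -5, -4, -9, -8, -3, -7. Mean = -6.5.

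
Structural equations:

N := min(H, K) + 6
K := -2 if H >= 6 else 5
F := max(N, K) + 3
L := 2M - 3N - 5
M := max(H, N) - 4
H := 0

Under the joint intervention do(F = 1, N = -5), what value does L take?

The joint intervention fixes F = 1, N = -5, removing each variable's own equation.
M = max(H, N) - 4  [with H=0, N=-5]  = -4
L = 2M - 3N - 5  [with M=-4, N=-5]  = 2

2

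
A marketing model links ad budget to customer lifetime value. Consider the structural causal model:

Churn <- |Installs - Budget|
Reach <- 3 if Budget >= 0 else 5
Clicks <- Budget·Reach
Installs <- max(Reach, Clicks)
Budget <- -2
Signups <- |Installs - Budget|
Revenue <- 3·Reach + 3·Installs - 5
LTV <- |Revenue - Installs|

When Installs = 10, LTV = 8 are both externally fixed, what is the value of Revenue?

Setting Installs = 10, LTV = 8 by intervention discards those variables' equations.
Reach = 3 if Budget >= 0 else 5  [with Budget=-2]  = 5
Revenue = 3·Reach + 3·Installs - 5  [with Reach=5, Installs=10]  = 40

40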